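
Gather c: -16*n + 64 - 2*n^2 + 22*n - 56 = -2*n^2 + 6*n + 8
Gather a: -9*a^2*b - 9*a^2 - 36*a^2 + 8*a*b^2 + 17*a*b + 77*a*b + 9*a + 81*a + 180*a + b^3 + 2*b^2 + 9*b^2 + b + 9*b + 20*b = a^2*(-9*b - 45) + a*(8*b^2 + 94*b + 270) + b^3 + 11*b^2 + 30*b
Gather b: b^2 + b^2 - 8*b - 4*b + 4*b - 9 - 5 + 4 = 2*b^2 - 8*b - 10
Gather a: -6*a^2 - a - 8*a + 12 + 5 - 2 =-6*a^2 - 9*a + 15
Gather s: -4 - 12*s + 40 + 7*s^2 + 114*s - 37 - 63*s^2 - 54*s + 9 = -56*s^2 + 48*s + 8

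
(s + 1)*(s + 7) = s^2 + 8*s + 7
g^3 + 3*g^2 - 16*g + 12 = (g - 2)*(g - 1)*(g + 6)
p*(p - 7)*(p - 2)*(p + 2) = p^4 - 7*p^3 - 4*p^2 + 28*p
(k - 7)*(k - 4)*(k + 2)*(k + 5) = k^4 - 4*k^3 - 39*k^2 + 86*k + 280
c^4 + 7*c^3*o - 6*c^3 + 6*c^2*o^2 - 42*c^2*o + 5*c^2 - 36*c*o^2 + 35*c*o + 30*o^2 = (c - 5)*(c - 1)*(c + o)*(c + 6*o)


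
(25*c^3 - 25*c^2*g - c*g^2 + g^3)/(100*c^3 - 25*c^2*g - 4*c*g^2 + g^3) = (c - g)/(4*c - g)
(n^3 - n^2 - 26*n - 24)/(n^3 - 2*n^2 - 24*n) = (n + 1)/n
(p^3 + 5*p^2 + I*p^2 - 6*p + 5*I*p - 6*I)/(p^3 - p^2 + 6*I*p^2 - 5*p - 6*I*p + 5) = (p + 6)/(p + 5*I)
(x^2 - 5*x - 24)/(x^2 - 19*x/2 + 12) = 2*(x + 3)/(2*x - 3)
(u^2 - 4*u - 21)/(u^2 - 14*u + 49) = (u + 3)/(u - 7)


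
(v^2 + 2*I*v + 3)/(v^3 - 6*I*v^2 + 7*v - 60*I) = (v - I)/(v^2 - 9*I*v - 20)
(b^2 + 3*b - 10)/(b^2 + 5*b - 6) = (b^2 + 3*b - 10)/(b^2 + 5*b - 6)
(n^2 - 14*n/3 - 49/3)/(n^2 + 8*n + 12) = (3*n^2 - 14*n - 49)/(3*(n^2 + 8*n + 12))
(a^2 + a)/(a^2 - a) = (a + 1)/(a - 1)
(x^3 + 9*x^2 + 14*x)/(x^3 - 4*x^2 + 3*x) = (x^2 + 9*x + 14)/(x^2 - 4*x + 3)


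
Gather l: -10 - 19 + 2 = -27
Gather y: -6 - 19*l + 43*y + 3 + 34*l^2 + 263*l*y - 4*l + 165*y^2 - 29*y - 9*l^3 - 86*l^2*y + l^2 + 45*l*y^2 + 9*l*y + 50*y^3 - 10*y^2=-9*l^3 + 35*l^2 - 23*l + 50*y^3 + y^2*(45*l + 155) + y*(-86*l^2 + 272*l + 14) - 3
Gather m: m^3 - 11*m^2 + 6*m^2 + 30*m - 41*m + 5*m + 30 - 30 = m^3 - 5*m^2 - 6*m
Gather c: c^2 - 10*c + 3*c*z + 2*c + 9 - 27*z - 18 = c^2 + c*(3*z - 8) - 27*z - 9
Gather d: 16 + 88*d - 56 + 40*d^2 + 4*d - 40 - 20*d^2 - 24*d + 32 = 20*d^2 + 68*d - 48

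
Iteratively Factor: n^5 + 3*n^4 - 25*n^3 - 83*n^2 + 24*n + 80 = (n - 1)*(n^4 + 4*n^3 - 21*n^2 - 104*n - 80) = (n - 1)*(n + 4)*(n^3 - 21*n - 20) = (n - 1)*(n + 4)^2*(n^2 - 4*n - 5) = (n - 5)*(n - 1)*(n + 4)^2*(n + 1)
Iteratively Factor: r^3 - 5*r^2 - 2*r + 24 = (r + 2)*(r^2 - 7*r + 12) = (r - 3)*(r + 2)*(r - 4)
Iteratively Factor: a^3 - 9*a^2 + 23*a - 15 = (a - 5)*(a^2 - 4*a + 3) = (a - 5)*(a - 1)*(a - 3)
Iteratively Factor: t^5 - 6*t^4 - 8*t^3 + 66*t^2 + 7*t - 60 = (t - 5)*(t^4 - t^3 - 13*t^2 + t + 12) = (t - 5)*(t + 3)*(t^3 - 4*t^2 - t + 4) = (t - 5)*(t - 1)*(t + 3)*(t^2 - 3*t - 4) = (t - 5)*(t - 1)*(t + 1)*(t + 3)*(t - 4)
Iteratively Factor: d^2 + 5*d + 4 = (d + 1)*(d + 4)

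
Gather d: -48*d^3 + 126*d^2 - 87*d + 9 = -48*d^3 + 126*d^2 - 87*d + 9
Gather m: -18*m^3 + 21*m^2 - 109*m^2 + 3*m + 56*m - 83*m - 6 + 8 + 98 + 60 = -18*m^3 - 88*m^2 - 24*m + 160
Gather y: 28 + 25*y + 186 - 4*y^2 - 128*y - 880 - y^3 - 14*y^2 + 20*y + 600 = -y^3 - 18*y^2 - 83*y - 66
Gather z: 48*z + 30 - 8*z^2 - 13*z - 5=-8*z^2 + 35*z + 25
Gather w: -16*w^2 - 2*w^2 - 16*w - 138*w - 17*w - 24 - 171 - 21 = -18*w^2 - 171*w - 216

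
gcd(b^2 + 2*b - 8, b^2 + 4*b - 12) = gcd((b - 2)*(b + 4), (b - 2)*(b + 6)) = b - 2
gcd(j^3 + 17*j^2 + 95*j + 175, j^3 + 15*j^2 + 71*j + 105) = j^2 + 12*j + 35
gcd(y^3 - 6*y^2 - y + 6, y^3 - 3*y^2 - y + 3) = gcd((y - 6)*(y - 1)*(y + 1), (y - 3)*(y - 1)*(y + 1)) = y^2 - 1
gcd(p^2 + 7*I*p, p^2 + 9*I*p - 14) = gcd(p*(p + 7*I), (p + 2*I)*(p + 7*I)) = p + 7*I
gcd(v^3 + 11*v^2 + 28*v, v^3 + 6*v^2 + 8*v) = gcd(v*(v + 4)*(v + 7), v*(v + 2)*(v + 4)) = v^2 + 4*v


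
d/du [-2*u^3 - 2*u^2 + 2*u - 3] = -6*u^2 - 4*u + 2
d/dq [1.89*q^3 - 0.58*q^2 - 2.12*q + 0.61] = 5.67*q^2 - 1.16*q - 2.12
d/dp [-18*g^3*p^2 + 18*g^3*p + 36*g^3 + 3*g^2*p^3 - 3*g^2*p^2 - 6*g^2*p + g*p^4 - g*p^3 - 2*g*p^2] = g*(-36*g^2*p + 18*g^2 + 9*g*p^2 - 6*g*p - 6*g + 4*p^3 - 3*p^2 - 4*p)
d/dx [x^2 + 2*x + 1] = 2*x + 2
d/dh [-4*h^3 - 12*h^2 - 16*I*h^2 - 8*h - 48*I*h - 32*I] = -12*h^2 - h*(24 + 32*I) - 8 - 48*I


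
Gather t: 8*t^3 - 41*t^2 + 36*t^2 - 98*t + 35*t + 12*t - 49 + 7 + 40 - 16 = 8*t^3 - 5*t^2 - 51*t - 18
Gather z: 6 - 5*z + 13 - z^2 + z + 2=-z^2 - 4*z + 21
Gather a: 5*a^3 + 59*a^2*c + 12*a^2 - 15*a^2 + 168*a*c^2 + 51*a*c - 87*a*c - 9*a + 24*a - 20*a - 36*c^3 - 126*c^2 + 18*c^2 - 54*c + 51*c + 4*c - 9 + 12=5*a^3 + a^2*(59*c - 3) + a*(168*c^2 - 36*c - 5) - 36*c^3 - 108*c^2 + c + 3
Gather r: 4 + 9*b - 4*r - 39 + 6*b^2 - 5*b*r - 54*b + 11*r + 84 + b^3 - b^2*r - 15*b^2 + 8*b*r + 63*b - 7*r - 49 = b^3 - 9*b^2 + 18*b + r*(-b^2 + 3*b)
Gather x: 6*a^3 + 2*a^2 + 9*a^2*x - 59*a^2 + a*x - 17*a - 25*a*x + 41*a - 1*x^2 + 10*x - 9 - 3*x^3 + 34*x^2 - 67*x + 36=6*a^3 - 57*a^2 + 24*a - 3*x^3 + 33*x^2 + x*(9*a^2 - 24*a - 57) + 27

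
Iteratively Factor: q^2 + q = (q + 1)*(q)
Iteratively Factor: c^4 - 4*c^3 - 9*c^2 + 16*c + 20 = (c - 2)*(c^3 - 2*c^2 - 13*c - 10) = (c - 5)*(c - 2)*(c^2 + 3*c + 2) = (c - 5)*(c - 2)*(c + 1)*(c + 2)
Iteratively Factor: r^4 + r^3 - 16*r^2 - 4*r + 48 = (r - 2)*(r^3 + 3*r^2 - 10*r - 24) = (r - 3)*(r - 2)*(r^2 + 6*r + 8) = (r - 3)*(r - 2)*(r + 2)*(r + 4)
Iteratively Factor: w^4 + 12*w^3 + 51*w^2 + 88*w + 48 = (w + 3)*(w^3 + 9*w^2 + 24*w + 16) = (w + 3)*(w + 4)*(w^2 + 5*w + 4) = (w + 1)*(w + 3)*(w + 4)*(w + 4)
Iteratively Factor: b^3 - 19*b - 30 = (b - 5)*(b^2 + 5*b + 6) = (b - 5)*(b + 3)*(b + 2)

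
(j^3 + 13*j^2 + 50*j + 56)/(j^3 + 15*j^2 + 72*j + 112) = (j + 2)/(j + 4)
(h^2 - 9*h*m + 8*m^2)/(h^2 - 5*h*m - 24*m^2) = (h - m)/(h + 3*m)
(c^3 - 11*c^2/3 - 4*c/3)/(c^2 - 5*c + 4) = c*(3*c + 1)/(3*(c - 1))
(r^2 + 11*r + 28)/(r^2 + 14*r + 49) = (r + 4)/(r + 7)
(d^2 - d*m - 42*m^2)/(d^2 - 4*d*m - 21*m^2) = (d + 6*m)/(d + 3*m)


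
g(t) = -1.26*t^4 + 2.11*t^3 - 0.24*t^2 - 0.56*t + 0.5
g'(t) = -5.04*t^3 + 6.33*t^2 - 0.48*t - 0.56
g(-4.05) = -480.33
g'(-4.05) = 440.02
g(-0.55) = 0.27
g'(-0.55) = 2.46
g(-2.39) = -69.45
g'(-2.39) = 105.55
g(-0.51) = 0.36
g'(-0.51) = 2.00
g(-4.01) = -462.97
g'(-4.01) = 428.14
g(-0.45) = 0.46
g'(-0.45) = 1.40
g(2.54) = -20.34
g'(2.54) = -43.53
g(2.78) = -32.84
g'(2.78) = -61.26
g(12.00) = -22522.06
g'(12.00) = -7803.92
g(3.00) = -48.43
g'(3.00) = -81.11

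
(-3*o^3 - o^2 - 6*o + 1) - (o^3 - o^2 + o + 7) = -4*o^3 - 7*o - 6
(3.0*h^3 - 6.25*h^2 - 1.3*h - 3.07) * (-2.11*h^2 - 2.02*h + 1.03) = -6.33*h^5 + 7.1275*h^4 + 18.458*h^3 + 2.6662*h^2 + 4.8624*h - 3.1621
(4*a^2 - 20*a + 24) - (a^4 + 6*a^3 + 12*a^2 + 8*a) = -a^4 - 6*a^3 - 8*a^2 - 28*a + 24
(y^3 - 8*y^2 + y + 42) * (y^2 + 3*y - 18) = y^5 - 5*y^4 - 41*y^3 + 189*y^2 + 108*y - 756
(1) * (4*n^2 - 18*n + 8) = 4*n^2 - 18*n + 8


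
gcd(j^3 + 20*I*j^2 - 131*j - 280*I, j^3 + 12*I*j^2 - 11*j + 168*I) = j^2 + 15*I*j - 56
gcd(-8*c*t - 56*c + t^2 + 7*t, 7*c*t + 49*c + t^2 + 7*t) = t + 7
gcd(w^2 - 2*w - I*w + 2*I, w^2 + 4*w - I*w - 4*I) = w - I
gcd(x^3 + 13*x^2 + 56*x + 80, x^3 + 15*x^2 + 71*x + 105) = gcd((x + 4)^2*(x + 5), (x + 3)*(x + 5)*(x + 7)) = x + 5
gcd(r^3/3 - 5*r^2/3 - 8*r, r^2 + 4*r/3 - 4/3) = 1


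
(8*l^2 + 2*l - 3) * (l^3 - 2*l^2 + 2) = 8*l^5 - 14*l^4 - 7*l^3 + 22*l^2 + 4*l - 6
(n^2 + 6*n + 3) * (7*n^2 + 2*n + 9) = 7*n^4 + 44*n^3 + 42*n^2 + 60*n + 27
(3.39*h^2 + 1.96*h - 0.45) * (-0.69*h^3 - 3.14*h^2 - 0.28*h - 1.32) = -2.3391*h^5 - 11.997*h^4 - 6.7931*h^3 - 3.6106*h^2 - 2.4612*h + 0.594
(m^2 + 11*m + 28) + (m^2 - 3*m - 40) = 2*m^2 + 8*m - 12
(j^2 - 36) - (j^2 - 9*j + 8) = 9*j - 44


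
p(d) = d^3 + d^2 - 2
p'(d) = 3*d^2 + 2*d = d*(3*d + 2)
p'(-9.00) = 225.00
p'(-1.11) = 1.48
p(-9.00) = -650.00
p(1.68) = 5.56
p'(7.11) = 165.88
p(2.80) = 27.79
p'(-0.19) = -0.27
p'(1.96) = 15.44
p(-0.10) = -1.99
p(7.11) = 407.98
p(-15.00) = -3152.00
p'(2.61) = 25.66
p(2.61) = 22.59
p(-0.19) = -1.97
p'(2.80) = 29.12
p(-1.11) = -2.14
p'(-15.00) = 645.00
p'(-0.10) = -0.17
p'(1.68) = 11.83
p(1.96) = 9.37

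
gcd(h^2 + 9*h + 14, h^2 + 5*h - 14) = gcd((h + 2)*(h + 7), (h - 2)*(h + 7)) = h + 7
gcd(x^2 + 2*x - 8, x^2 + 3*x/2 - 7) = x - 2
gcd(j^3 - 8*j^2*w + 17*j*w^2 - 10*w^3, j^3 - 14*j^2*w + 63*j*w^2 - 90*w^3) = -j + 5*w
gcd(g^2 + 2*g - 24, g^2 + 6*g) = g + 6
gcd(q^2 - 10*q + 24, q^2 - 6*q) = q - 6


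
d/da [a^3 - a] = 3*a^2 - 1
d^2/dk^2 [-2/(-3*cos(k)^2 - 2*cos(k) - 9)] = (-72*sin(k)^4 - 172*sin(k)^2 + 81*cos(k) - 9*cos(3*k) + 152)/(-3*sin(k)^2 + 2*cos(k) + 12)^3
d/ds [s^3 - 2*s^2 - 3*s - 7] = 3*s^2 - 4*s - 3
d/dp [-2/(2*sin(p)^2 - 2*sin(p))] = (2/tan(p) - cos(p)/sin(p)^2)/(sin(p) - 1)^2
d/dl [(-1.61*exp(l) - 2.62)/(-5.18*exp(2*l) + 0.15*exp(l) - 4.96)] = (-8.3398*exp(2*l) - 27.1432*exp(l) + 8.3786)*exp(l)/(26.8324*exp(4*l) - 1.554*exp(3*l) + 51.4081*exp(2*l) - 1.488*exp(l) + 24.6016)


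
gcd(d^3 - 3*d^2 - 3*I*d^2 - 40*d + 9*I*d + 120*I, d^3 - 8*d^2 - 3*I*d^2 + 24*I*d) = d^2 + d*(-8 - 3*I) + 24*I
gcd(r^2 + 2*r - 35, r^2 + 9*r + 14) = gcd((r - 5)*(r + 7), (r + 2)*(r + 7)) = r + 7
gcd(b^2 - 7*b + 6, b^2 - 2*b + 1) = b - 1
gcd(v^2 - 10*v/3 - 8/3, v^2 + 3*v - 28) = v - 4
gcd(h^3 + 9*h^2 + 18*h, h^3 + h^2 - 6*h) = h^2 + 3*h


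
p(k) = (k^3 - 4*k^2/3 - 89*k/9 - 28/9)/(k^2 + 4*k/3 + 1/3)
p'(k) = (-2*k - 4/3)*(k^3 - 4*k^2/3 - 89*k/9 - 28/9)/(k^2 + 4*k/3 + 1/3)^2 + (3*k^2 - 8*k/3 - 89/9)/(k^2 + 4*k/3 + 1/3) = (k^2 + 2*k + 23/3)/(k^2 + 2*k + 1)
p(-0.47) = -15.72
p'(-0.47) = 24.73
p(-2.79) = -1.73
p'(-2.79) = 3.08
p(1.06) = -4.84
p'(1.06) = 2.57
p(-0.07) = -9.91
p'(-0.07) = 8.71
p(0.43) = -6.90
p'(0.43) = 4.26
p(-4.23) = -4.83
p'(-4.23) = 1.64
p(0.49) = -6.65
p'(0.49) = 4.00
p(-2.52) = -0.80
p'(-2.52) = 3.89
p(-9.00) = -10.83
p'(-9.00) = 1.10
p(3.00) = -1.33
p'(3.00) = 1.42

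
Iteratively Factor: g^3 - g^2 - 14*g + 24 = (g - 2)*(g^2 + g - 12) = (g - 3)*(g - 2)*(g + 4)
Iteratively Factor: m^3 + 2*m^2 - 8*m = (m)*(m^2 + 2*m - 8) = m*(m + 4)*(m - 2)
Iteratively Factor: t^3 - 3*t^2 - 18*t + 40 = (t + 4)*(t^2 - 7*t + 10) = (t - 2)*(t + 4)*(t - 5)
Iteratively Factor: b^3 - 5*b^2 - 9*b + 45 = (b + 3)*(b^2 - 8*b + 15) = (b - 3)*(b + 3)*(b - 5)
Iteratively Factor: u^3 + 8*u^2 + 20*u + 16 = (u + 4)*(u^2 + 4*u + 4) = (u + 2)*(u + 4)*(u + 2)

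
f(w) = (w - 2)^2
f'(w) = 2*w - 4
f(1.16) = 0.71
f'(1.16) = -1.68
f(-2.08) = 16.65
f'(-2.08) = -8.16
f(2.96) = 0.92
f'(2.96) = 1.92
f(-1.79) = 14.36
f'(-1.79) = -7.58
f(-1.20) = 10.24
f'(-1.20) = -6.40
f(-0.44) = 5.95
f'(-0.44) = -4.88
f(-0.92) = 8.53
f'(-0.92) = -5.84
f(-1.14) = 9.86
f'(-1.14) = -6.28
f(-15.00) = 289.00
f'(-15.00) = -34.00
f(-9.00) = 121.00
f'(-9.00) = -22.00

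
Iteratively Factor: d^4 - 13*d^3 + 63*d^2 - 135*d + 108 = (d - 4)*(d^3 - 9*d^2 + 27*d - 27) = (d - 4)*(d - 3)*(d^2 - 6*d + 9) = (d - 4)*(d - 3)^2*(d - 3)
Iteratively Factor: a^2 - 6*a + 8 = (a - 2)*(a - 4)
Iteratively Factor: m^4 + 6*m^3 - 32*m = (m - 2)*(m^3 + 8*m^2 + 16*m) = (m - 2)*(m + 4)*(m^2 + 4*m) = (m - 2)*(m + 4)^2*(m)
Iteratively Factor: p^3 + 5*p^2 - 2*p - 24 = (p + 3)*(p^2 + 2*p - 8) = (p + 3)*(p + 4)*(p - 2)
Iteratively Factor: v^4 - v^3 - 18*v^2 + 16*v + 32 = (v + 4)*(v^3 - 5*v^2 + 2*v + 8) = (v - 4)*(v + 4)*(v^2 - v - 2) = (v - 4)*(v + 1)*(v + 4)*(v - 2)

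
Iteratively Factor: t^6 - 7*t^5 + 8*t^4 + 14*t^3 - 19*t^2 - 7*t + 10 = (t + 1)*(t^5 - 8*t^4 + 16*t^3 - 2*t^2 - 17*t + 10) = (t - 2)*(t + 1)*(t^4 - 6*t^3 + 4*t^2 + 6*t - 5) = (t - 2)*(t + 1)^2*(t^3 - 7*t^2 + 11*t - 5) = (t - 2)*(t - 1)*(t + 1)^2*(t^2 - 6*t + 5) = (t - 5)*(t - 2)*(t - 1)*(t + 1)^2*(t - 1)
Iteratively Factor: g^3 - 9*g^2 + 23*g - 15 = (g - 1)*(g^2 - 8*g + 15) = (g - 3)*(g - 1)*(g - 5)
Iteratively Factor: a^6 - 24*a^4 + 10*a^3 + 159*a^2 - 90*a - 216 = (a - 3)*(a^5 + 3*a^4 - 15*a^3 - 35*a^2 + 54*a + 72) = (a - 3)*(a + 4)*(a^4 - a^3 - 11*a^2 + 9*a + 18) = (a - 3)^2*(a + 4)*(a^3 + 2*a^2 - 5*a - 6) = (a - 3)^2*(a + 1)*(a + 4)*(a^2 + a - 6) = (a - 3)^2*(a + 1)*(a + 3)*(a + 4)*(a - 2)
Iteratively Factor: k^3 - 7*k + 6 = (k - 2)*(k^2 + 2*k - 3) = (k - 2)*(k - 1)*(k + 3)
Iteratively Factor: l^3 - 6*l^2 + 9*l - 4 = (l - 4)*(l^2 - 2*l + 1) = (l - 4)*(l - 1)*(l - 1)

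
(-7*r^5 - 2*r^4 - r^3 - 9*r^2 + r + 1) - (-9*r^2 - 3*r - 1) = -7*r^5 - 2*r^4 - r^3 + 4*r + 2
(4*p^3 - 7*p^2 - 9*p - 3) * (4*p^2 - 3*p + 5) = 16*p^5 - 40*p^4 + 5*p^3 - 20*p^2 - 36*p - 15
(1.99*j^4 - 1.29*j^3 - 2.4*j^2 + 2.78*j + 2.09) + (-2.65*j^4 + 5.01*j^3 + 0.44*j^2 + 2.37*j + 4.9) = -0.66*j^4 + 3.72*j^3 - 1.96*j^2 + 5.15*j + 6.99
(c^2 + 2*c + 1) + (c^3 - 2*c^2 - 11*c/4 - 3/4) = c^3 - c^2 - 3*c/4 + 1/4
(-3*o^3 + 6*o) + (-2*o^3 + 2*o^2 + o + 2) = -5*o^3 + 2*o^2 + 7*o + 2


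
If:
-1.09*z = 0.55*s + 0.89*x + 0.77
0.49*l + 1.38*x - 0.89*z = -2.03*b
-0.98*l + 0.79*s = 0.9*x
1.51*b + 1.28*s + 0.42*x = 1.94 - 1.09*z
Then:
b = 0.839575228980076*z + 0.52713579057444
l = 2.82368612063138 - 1.35667385766413*z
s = 1.47718807646665 - 1.80643597250201*z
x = -0.108382264184152*z - 1.77803757534456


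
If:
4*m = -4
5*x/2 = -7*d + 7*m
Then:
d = -5*x/14 - 1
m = -1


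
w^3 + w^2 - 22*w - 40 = (w - 5)*(w + 2)*(w + 4)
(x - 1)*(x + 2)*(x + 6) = x^3 + 7*x^2 + 4*x - 12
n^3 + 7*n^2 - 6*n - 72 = (n - 3)*(n + 4)*(n + 6)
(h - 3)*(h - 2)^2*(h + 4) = h^4 - 3*h^3 - 12*h^2 + 52*h - 48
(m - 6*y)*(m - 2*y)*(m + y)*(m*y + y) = m^4*y - 7*m^3*y^2 + m^3*y + 4*m^2*y^3 - 7*m^2*y^2 + 12*m*y^4 + 4*m*y^3 + 12*y^4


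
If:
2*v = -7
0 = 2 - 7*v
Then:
No Solution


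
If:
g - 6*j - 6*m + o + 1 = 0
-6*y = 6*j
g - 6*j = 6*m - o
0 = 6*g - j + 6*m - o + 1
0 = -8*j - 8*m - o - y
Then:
No Solution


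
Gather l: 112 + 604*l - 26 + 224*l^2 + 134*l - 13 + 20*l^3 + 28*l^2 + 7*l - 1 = 20*l^3 + 252*l^2 + 745*l + 72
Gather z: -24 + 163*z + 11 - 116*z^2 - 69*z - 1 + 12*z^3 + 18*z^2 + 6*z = 12*z^3 - 98*z^2 + 100*z - 14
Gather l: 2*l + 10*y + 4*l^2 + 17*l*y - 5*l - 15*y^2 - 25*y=4*l^2 + l*(17*y - 3) - 15*y^2 - 15*y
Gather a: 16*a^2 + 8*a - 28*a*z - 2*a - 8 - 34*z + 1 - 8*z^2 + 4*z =16*a^2 + a*(6 - 28*z) - 8*z^2 - 30*z - 7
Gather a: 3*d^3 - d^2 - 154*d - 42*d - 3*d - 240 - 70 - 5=3*d^3 - d^2 - 199*d - 315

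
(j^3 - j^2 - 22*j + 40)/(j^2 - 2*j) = j + 1 - 20/j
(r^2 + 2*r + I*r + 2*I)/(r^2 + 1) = (r + 2)/(r - I)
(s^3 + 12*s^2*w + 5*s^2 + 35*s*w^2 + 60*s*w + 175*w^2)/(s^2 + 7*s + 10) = (s^2 + 12*s*w + 35*w^2)/(s + 2)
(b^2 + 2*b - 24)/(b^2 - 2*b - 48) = (b - 4)/(b - 8)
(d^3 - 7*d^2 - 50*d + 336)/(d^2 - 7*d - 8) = (d^2 + d - 42)/(d + 1)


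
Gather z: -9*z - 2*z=-11*z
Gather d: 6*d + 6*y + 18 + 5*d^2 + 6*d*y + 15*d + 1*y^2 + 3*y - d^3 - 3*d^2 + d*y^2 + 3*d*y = -d^3 + 2*d^2 + d*(y^2 + 9*y + 21) + y^2 + 9*y + 18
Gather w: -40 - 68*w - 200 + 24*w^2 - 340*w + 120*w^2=144*w^2 - 408*w - 240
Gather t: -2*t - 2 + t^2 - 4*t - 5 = t^2 - 6*t - 7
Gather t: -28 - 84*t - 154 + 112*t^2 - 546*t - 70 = 112*t^2 - 630*t - 252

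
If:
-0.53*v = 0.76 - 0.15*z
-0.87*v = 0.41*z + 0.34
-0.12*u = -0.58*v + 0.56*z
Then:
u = -11.49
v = -1.04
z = 1.38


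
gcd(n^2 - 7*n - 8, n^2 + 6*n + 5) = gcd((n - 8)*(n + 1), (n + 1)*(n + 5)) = n + 1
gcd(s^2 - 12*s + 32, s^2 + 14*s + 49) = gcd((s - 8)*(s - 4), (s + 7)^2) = 1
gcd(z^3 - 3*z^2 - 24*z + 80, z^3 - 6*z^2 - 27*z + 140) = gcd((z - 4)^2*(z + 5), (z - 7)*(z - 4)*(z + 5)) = z^2 + z - 20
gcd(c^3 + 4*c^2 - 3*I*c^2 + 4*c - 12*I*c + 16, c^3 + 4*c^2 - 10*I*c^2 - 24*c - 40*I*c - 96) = c^2 + c*(4 - 4*I) - 16*I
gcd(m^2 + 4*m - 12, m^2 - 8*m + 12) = m - 2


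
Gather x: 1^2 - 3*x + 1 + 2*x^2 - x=2*x^2 - 4*x + 2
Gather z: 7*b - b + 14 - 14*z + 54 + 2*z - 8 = 6*b - 12*z + 60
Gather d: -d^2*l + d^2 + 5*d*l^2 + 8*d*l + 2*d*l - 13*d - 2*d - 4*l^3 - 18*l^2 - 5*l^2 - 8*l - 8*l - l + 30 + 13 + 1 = d^2*(1 - l) + d*(5*l^2 + 10*l - 15) - 4*l^3 - 23*l^2 - 17*l + 44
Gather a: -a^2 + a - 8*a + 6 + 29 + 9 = -a^2 - 7*a + 44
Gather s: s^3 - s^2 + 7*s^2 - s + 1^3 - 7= s^3 + 6*s^2 - s - 6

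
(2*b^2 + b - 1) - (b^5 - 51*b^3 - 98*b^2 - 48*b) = -b^5 + 51*b^3 + 100*b^2 + 49*b - 1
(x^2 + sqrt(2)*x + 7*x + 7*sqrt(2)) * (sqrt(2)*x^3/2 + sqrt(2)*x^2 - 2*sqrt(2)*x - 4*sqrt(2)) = sqrt(2)*x^5/2 + x^4 + 9*sqrt(2)*x^4/2 + 5*sqrt(2)*x^3 + 9*x^3 - 18*sqrt(2)*x^2 + 10*x^2 - 28*sqrt(2)*x - 36*x - 56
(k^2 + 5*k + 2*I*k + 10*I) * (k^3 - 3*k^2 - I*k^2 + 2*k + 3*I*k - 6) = k^5 + 2*k^4 + I*k^4 - 11*k^3 + 2*I*k^3 + 8*k^2 - 11*I*k^2 - 60*k + 8*I*k - 60*I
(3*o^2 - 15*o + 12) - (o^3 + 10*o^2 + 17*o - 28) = -o^3 - 7*o^2 - 32*o + 40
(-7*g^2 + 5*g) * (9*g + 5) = -63*g^3 + 10*g^2 + 25*g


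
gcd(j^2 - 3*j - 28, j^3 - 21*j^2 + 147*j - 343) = j - 7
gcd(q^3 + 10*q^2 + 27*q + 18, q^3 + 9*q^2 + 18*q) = q^2 + 9*q + 18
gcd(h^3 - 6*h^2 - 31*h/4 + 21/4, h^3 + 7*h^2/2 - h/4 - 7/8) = h - 1/2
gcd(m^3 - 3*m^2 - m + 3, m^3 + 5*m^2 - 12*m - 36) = m - 3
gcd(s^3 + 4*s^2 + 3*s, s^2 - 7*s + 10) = 1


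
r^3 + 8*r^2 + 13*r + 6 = (r + 1)^2*(r + 6)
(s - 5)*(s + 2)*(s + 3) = s^3 - 19*s - 30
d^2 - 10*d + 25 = (d - 5)^2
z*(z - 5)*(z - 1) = z^3 - 6*z^2 + 5*z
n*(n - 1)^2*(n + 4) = n^4 + 2*n^3 - 7*n^2 + 4*n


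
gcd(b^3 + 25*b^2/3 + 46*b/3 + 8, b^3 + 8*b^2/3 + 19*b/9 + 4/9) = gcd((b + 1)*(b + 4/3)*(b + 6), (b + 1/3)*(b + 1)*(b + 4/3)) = b^2 + 7*b/3 + 4/3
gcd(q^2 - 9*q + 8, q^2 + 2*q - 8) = 1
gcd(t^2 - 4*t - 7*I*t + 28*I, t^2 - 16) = t - 4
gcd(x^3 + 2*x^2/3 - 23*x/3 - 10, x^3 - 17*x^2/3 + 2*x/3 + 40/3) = 1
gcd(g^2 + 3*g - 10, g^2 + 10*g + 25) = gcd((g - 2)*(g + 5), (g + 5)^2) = g + 5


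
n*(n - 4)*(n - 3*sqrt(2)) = n^3 - 3*sqrt(2)*n^2 - 4*n^2 + 12*sqrt(2)*n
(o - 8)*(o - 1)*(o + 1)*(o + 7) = o^4 - o^3 - 57*o^2 + o + 56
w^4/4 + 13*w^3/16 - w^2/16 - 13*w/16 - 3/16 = (w/4 + 1/4)*(w - 1)*(w + 1/4)*(w + 3)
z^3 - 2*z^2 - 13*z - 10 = (z - 5)*(z + 1)*(z + 2)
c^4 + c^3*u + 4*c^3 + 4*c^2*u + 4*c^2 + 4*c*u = c*(c + 2)^2*(c + u)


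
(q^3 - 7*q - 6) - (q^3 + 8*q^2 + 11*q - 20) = -8*q^2 - 18*q + 14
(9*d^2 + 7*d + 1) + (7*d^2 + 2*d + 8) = 16*d^2 + 9*d + 9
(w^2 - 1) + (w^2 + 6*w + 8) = 2*w^2 + 6*w + 7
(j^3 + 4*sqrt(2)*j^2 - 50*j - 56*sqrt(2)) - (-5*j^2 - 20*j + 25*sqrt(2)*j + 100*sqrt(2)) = j^3 + 5*j^2 + 4*sqrt(2)*j^2 - 25*sqrt(2)*j - 30*j - 156*sqrt(2)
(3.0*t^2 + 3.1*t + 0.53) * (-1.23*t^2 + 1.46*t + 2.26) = -3.69*t^4 + 0.567*t^3 + 10.6541*t^2 + 7.7798*t + 1.1978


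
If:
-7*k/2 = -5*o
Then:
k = 10*o/7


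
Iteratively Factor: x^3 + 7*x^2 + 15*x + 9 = (x + 3)*(x^2 + 4*x + 3) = (x + 3)^2*(x + 1)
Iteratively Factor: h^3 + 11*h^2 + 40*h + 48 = (h + 3)*(h^2 + 8*h + 16) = (h + 3)*(h + 4)*(h + 4)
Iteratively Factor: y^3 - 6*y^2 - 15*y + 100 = (y - 5)*(y^2 - y - 20) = (y - 5)^2*(y + 4)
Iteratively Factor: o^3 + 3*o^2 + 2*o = (o + 2)*(o^2 + o) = o*(o + 2)*(o + 1)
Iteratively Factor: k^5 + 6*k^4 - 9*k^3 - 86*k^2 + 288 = (k + 4)*(k^4 + 2*k^3 - 17*k^2 - 18*k + 72) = (k - 3)*(k + 4)*(k^3 + 5*k^2 - 2*k - 24) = (k - 3)*(k + 4)^2*(k^2 + k - 6) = (k - 3)*(k + 3)*(k + 4)^2*(k - 2)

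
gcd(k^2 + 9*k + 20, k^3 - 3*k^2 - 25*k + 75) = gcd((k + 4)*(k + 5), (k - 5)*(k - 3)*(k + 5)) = k + 5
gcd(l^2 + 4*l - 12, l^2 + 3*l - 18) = l + 6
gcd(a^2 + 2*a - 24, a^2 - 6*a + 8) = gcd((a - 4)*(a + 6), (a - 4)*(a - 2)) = a - 4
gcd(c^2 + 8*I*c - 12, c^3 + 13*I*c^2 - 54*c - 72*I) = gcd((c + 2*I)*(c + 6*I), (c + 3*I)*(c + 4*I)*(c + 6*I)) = c + 6*I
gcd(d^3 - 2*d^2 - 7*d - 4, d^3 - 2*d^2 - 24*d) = 1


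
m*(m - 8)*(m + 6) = m^3 - 2*m^2 - 48*m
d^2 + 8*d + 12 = (d + 2)*(d + 6)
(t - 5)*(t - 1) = t^2 - 6*t + 5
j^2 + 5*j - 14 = (j - 2)*(j + 7)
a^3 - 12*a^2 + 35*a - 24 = (a - 8)*(a - 3)*(a - 1)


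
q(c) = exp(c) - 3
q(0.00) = -2.00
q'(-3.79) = 0.02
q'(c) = exp(c)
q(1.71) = 2.53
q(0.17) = -1.81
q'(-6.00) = 0.00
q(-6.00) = -3.00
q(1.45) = 1.26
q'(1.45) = 4.26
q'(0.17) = 1.19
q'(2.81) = 16.61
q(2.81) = 13.61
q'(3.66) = 38.86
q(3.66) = 35.86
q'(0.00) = 1.00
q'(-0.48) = 0.62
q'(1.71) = 5.53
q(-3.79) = -2.98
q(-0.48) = -2.38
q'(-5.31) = 0.00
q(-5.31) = -3.00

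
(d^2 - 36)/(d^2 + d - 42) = (d + 6)/(d + 7)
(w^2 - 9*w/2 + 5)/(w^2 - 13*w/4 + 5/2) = 2*(2*w - 5)/(4*w - 5)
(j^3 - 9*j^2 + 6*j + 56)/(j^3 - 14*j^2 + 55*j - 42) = (j^2 - 2*j - 8)/(j^2 - 7*j + 6)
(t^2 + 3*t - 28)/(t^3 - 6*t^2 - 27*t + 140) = (t + 7)/(t^2 - 2*t - 35)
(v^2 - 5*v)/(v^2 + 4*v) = (v - 5)/(v + 4)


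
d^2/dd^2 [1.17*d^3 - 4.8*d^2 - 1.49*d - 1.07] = 7.02*d - 9.6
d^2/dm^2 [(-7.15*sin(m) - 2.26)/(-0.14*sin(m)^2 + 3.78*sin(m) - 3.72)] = (-0.14014*sin(m)^5 - 3.960964*sin(m)^4 + 26.210576*sin(m)^3 - 127.858416*sin(m)^2 - 160.242048*sin(m) + 263.310432)/(0.002744*sin(m)^6 - 0.222264*sin(m)^5 + 6.219864*sin(m)^4 - 65.821896*sin(m)^3 + 165.270672*sin(m)^2 - 156.927456*sin(m) + 51.478848)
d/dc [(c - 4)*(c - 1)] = 2*c - 5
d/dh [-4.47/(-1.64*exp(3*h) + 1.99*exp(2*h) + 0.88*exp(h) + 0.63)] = (-21.9924*exp(2*h) + 17.7906*exp(h) + 3.9336)*exp(h)/(-1.64*exp(3*h) + 1.99*exp(2*h) + 0.88*exp(h) + 0.63)^2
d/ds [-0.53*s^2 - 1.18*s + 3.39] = -1.06*s - 1.18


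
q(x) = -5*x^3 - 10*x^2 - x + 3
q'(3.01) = -197.10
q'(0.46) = -13.37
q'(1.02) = -37.01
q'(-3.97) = -158.01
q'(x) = -15*x^2 - 20*x - 1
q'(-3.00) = -76.00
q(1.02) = -13.73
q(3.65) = -377.01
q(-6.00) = 729.00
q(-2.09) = 7.06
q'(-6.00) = -421.00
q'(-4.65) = -232.34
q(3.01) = -226.97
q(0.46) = -0.06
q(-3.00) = 51.00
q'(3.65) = -273.84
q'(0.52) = -15.46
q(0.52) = -0.93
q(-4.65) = 294.15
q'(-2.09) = -24.72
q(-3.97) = 162.21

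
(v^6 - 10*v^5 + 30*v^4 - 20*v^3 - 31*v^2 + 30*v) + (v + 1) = v^6 - 10*v^5 + 30*v^4 - 20*v^3 - 31*v^2 + 31*v + 1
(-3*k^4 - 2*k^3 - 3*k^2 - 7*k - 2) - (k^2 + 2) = -3*k^4 - 2*k^3 - 4*k^2 - 7*k - 4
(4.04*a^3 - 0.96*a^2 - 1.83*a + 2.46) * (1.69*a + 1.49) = 6.8276*a^4 + 4.3972*a^3 - 4.5231*a^2 + 1.4307*a + 3.6654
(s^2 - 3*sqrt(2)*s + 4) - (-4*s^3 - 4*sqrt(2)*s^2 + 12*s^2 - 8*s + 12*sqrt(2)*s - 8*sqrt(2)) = 4*s^3 - 11*s^2 + 4*sqrt(2)*s^2 - 15*sqrt(2)*s + 8*s + 4 + 8*sqrt(2)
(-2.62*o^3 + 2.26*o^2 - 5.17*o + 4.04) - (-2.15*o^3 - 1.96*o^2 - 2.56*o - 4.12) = -0.47*o^3 + 4.22*o^2 - 2.61*o + 8.16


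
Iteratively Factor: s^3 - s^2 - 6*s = (s)*(s^2 - s - 6) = s*(s - 3)*(s + 2)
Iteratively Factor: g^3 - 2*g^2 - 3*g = (g - 3)*(g^2 + g) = (g - 3)*(g + 1)*(g)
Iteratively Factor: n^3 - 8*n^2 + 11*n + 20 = (n + 1)*(n^2 - 9*n + 20) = (n - 5)*(n + 1)*(n - 4)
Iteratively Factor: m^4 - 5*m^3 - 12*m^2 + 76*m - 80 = (m - 5)*(m^3 - 12*m + 16) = (m - 5)*(m - 2)*(m^2 + 2*m - 8) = (m - 5)*(m - 2)^2*(m + 4)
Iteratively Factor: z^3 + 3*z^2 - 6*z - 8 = (z + 1)*(z^2 + 2*z - 8) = (z + 1)*(z + 4)*(z - 2)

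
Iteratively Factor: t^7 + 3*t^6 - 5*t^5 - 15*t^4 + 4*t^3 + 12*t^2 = (t)*(t^6 + 3*t^5 - 5*t^4 - 15*t^3 + 4*t^2 + 12*t) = t*(t - 1)*(t^5 + 4*t^4 - t^3 - 16*t^2 - 12*t) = t*(t - 1)*(t + 3)*(t^4 + t^3 - 4*t^2 - 4*t) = t*(t - 2)*(t - 1)*(t + 3)*(t^3 + 3*t^2 + 2*t) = t*(t - 2)*(t - 1)*(t + 2)*(t + 3)*(t^2 + t) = t^2*(t - 2)*(t - 1)*(t + 2)*(t + 3)*(t + 1)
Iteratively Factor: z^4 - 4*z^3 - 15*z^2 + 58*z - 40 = (z - 5)*(z^3 + z^2 - 10*z + 8) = (z - 5)*(z - 1)*(z^2 + 2*z - 8) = (z - 5)*(z - 1)*(z + 4)*(z - 2)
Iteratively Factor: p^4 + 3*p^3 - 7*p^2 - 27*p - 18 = (p + 2)*(p^3 + p^2 - 9*p - 9) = (p + 2)*(p + 3)*(p^2 - 2*p - 3) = (p - 3)*(p + 2)*(p + 3)*(p + 1)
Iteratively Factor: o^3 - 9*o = (o - 3)*(o^2 + 3*o) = (o - 3)*(o + 3)*(o)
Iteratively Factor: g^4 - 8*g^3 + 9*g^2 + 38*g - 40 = (g - 4)*(g^3 - 4*g^2 - 7*g + 10) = (g - 5)*(g - 4)*(g^2 + g - 2) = (g - 5)*(g - 4)*(g - 1)*(g + 2)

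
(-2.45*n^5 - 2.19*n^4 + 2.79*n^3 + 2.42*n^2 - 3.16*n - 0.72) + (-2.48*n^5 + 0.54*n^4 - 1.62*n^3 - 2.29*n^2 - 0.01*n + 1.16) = -4.93*n^5 - 1.65*n^4 + 1.17*n^3 + 0.13*n^2 - 3.17*n + 0.44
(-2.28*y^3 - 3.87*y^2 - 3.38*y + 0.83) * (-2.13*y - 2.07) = 4.8564*y^4 + 12.9627*y^3 + 15.2103*y^2 + 5.2287*y - 1.7181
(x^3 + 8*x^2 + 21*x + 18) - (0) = x^3 + 8*x^2 + 21*x + 18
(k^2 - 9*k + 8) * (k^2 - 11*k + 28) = k^4 - 20*k^3 + 135*k^2 - 340*k + 224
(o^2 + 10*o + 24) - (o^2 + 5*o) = 5*o + 24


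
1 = 1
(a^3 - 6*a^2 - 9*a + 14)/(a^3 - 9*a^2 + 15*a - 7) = (a + 2)/(a - 1)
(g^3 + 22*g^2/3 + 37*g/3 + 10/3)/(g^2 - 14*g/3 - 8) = (3*g^3 + 22*g^2 + 37*g + 10)/(3*g^2 - 14*g - 24)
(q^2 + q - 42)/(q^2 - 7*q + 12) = (q^2 + q - 42)/(q^2 - 7*q + 12)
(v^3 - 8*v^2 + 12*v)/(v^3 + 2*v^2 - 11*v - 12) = v*(v^2 - 8*v + 12)/(v^3 + 2*v^2 - 11*v - 12)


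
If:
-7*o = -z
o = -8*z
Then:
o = 0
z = 0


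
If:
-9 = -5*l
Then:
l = 9/5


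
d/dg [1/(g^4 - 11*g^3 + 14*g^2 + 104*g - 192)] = (-4*g^3 + 33*g^2 - 28*g - 104)/(g^4 - 11*g^3 + 14*g^2 + 104*g - 192)^2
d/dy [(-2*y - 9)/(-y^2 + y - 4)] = (2*y^2 - 2*y - (2*y - 1)*(2*y + 9) + 8)/(y^2 - y + 4)^2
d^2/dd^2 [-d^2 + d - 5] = -2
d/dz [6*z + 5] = 6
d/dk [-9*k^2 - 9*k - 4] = -18*k - 9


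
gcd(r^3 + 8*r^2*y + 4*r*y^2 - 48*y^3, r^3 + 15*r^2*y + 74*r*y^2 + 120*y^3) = r^2 + 10*r*y + 24*y^2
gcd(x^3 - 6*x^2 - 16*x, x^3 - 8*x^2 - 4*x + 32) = x^2 - 6*x - 16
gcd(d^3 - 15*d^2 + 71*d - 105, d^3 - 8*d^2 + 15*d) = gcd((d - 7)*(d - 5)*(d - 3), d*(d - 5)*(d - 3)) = d^2 - 8*d + 15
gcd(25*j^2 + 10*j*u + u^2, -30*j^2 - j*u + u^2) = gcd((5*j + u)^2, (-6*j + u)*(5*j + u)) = 5*j + u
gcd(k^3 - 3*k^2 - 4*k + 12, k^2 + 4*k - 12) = k - 2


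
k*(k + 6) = k^2 + 6*k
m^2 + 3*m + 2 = (m + 1)*(m + 2)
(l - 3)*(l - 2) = l^2 - 5*l + 6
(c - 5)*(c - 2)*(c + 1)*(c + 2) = c^4 - 4*c^3 - 9*c^2 + 16*c + 20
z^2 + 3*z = z*(z + 3)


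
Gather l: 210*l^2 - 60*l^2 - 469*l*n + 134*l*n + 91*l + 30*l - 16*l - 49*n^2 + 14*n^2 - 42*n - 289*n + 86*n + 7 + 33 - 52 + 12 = 150*l^2 + l*(105 - 335*n) - 35*n^2 - 245*n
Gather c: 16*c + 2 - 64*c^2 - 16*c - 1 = 1 - 64*c^2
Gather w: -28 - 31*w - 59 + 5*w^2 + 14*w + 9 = 5*w^2 - 17*w - 78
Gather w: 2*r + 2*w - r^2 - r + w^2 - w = -r^2 + r + w^2 + w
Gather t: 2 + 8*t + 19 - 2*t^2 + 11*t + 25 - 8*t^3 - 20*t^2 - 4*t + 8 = -8*t^3 - 22*t^2 + 15*t + 54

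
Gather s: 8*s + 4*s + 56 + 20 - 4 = 12*s + 72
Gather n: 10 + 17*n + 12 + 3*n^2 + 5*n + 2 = 3*n^2 + 22*n + 24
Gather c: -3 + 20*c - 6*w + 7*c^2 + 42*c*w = 7*c^2 + c*(42*w + 20) - 6*w - 3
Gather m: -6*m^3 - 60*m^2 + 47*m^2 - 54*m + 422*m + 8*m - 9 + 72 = -6*m^3 - 13*m^2 + 376*m + 63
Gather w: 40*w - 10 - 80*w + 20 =10 - 40*w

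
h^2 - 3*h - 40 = (h - 8)*(h + 5)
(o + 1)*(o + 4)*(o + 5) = o^3 + 10*o^2 + 29*o + 20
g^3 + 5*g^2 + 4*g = g*(g + 1)*(g + 4)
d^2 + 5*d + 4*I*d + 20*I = (d + 5)*(d + 4*I)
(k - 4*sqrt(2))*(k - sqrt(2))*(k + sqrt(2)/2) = k^3 - 9*sqrt(2)*k^2/2 + 3*k + 4*sqrt(2)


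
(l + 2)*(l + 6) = l^2 + 8*l + 12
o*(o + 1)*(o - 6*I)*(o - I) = o^4 + o^3 - 7*I*o^3 - 6*o^2 - 7*I*o^2 - 6*o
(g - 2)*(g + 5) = g^2 + 3*g - 10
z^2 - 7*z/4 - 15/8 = (z - 5/2)*(z + 3/4)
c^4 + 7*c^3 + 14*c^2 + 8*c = c*(c + 1)*(c + 2)*(c + 4)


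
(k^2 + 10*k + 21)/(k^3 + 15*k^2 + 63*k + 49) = (k + 3)/(k^2 + 8*k + 7)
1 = 1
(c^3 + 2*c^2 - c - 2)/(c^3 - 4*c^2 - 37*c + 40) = (c^2 + 3*c + 2)/(c^2 - 3*c - 40)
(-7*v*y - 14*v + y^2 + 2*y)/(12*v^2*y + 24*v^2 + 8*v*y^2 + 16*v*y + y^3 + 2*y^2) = (-7*v + y)/(12*v^2 + 8*v*y + y^2)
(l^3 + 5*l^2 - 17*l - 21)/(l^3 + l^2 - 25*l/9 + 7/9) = 9*(l^3 + 5*l^2 - 17*l - 21)/(9*l^3 + 9*l^2 - 25*l + 7)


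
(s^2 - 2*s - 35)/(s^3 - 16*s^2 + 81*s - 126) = (s + 5)/(s^2 - 9*s + 18)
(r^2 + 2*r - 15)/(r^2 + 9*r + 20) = (r - 3)/(r + 4)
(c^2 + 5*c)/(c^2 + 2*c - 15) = c/(c - 3)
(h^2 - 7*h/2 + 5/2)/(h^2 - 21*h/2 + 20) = (h - 1)/(h - 8)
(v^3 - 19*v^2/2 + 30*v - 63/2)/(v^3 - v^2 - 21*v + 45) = (v - 7/2)/(v + 5)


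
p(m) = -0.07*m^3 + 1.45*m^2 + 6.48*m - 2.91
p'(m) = -0.21*m^2 + 2.9*m + 6.48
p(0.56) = 1.16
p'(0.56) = 8.04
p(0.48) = 0.53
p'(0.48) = 7.82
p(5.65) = 67.36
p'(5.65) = 16.16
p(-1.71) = -9.40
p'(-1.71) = 0.91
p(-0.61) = -6.31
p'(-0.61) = 4.63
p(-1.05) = -8.03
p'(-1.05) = 3.20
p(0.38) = -0.24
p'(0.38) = 7.55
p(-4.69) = 5.81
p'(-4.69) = -11.74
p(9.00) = 121.83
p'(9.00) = 15.57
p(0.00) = -2.91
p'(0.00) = 6.48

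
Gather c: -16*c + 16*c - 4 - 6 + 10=0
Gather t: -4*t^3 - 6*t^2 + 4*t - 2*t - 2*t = -4*t^3 - 6*t^2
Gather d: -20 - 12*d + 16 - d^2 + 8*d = -d^2 - 4*d - 4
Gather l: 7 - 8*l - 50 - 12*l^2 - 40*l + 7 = -12*l^2 - 48*l - 36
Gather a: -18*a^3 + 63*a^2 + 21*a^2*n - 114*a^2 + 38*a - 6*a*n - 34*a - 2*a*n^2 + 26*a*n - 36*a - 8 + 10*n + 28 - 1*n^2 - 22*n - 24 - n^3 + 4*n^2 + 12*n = -18*a^3 + a^2*(21*n - 51) + a*(-2*n^2 + 20*n - 32) - n^3 + 3*n^2 - 4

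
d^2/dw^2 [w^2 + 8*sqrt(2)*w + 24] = 2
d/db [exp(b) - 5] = exp(b)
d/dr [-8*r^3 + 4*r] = 4 - 24*r^2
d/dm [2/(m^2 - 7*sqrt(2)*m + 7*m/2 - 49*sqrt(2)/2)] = 4*(-4*m - 7 + 14*sqrt(2))/(2*m^2 - 14*sqrt(2)*m + 7*m - 49*sqrt(2))^2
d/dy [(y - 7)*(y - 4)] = 2*y - 11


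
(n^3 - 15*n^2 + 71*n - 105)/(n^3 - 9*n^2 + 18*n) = (n^2 - 12*n + 35)/(n*(n - 6))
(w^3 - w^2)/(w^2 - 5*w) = w*(w - 1)/(w - 5)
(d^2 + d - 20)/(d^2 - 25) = (d - 4)/(d - 5)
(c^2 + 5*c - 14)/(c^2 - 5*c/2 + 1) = 2*(c + 7)/(2*c - 1)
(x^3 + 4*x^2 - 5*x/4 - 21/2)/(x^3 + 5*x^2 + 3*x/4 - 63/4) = (x + 2)/(x + 3)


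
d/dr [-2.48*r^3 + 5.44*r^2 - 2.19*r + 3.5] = -7.44*r^2 + 10.88*r - 2.19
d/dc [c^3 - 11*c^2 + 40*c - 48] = 3*c^2 - 22*c + 40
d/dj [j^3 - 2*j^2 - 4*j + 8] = 3*j^2 - 4*j - 4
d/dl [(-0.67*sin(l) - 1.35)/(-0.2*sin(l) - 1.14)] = 0.4938*cos(l)/(0.2*sin(l) + 1.14)^2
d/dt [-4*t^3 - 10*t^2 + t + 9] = -12*t^2 - 20*t + 1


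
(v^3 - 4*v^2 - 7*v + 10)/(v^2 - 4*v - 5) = (v^2 + v - 2)/(v + 1)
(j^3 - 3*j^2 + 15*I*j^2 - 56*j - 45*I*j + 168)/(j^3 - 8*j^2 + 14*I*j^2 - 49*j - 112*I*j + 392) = (j^2 + j*(-3 + 8*I) - 24*I)/(j^2 + j*(-8 + 7*I) - 56*I)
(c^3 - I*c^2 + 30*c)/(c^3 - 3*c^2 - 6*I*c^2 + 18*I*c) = (c + 5*I)/(c - 3)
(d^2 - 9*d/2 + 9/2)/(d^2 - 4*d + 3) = (d - 3/2)/(d - 1)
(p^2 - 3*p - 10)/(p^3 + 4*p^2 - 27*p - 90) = (p + 2)/(p^2 + 9*p + 18)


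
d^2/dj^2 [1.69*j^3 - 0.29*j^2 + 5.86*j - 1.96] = 10.14*j - 0.58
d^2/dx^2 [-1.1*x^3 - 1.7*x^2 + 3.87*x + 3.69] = -6.6*x - 3.4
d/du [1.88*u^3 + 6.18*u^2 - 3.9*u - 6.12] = 5.64*u^2 + 12.36*u - 3.9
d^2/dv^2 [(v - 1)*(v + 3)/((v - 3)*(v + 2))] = 6*(v^3 + 3*v^2 + 15*v + 1)/(v^6 - 3*v^5 - 15*v^4 + 35*v^3 + 90*v^2 - 108*v - 216)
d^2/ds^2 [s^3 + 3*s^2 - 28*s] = 6*s + 6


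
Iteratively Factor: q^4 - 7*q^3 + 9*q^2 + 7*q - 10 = (q + 1)*(q^3 - 8*q^2 + 17*q - 10) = (q - 5)*(q + 1)*(q^2 - 3*q + 2) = (q - 5)*(q - 1)*(q + 1)*(q - 2)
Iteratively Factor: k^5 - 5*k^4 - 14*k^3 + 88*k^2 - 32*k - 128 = (k + 4)*(k^4 - 9*k^3 + 22*k^2 - 32) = (k - 2)*(k + 4)*(k^3 - 7*k^2 + 8*k + 16) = (k - 4)*(k - 2)*(k + 4)*(k^2 - 3*k - 4) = (k - 4)^2*(k - 2)*(k + 4)*(k + 1)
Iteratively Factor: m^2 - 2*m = (m - 2)*(m)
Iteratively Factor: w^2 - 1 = (w - 1)*(w + 1)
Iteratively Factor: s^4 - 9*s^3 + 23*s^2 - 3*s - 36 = (s + 1)*(s^3 - 10*s^2 + 33*s - 36) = (s - 3)*(s + 1)*(s^2 - 7*s + 12) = (s - 3)^2*(s + 1)*(s - 4)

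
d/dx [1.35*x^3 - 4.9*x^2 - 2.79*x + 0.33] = 4.05*x^2 - 9.8*x - 2.79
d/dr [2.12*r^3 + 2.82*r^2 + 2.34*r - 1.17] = 6.36*r^2 + 5.64*r + 2.34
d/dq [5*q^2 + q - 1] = 10*q + 1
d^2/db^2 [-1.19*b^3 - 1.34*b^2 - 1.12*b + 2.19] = -7.14*b - 2.68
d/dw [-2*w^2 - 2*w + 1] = -4*w - 2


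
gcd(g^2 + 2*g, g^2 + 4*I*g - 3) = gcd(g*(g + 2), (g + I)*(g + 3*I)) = 1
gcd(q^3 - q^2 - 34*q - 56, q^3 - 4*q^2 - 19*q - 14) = q^2 - 5*q - 14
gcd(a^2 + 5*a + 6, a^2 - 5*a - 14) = a + 2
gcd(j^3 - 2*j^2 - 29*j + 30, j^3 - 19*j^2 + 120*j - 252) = j - 6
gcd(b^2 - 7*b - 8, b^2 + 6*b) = 1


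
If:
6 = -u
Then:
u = -6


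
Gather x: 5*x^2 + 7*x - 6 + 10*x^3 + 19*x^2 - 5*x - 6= 10*x^3 + 24*x^2 + 2*x - 12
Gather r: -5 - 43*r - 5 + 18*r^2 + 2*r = 18*r^2 - 41*r - 10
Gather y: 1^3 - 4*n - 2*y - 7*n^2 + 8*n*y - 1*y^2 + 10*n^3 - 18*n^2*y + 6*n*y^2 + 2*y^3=10*n^3 - 7*n^2 - 4*n + 2*y^3 + y^2*(6*n - 1) + y*(-18*n^2 + 8*n - 2) + 1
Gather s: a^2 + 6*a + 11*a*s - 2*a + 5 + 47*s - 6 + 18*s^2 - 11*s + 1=a^2 + 4*a + 18*s^2 + s*(11*a + 36)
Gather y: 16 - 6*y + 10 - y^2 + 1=-y^2 - 6*y + 27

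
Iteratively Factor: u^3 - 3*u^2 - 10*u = (u + 2)*(u^2 - 5*u) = (u - 5)*(u + 2)*(u)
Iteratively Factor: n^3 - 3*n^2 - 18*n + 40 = (n - 2)*(n^2 - n - 20) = (n - 2)*(n + 4)*(n - 5)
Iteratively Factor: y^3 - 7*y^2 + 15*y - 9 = (y - 3)*(y^2 - 4*y + 3) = (y - 3)*(y - 1)*(y - 3)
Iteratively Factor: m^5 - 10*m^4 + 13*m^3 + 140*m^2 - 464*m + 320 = (m - 5)*(m^4 - 5*m^3 - 12*m^2 + 80*m - 64) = (m - 5)*(m - 4)*(m^3 - m^2 - 16*m + 16) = (m - 5)*(m - 4)*(m - 1)*(m^2 - 16) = (m - 5)*(m - 4)*(m - 1)*(m + 4)*(m - 4)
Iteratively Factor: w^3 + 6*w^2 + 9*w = (w + 3)*(w^2 + 3*w) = w*(w + 3)*(w + 3)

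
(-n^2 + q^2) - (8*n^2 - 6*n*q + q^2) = -9*n^2 + 6*n*q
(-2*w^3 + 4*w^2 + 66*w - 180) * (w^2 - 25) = -2*w^5 + 4*w^4 + 116*w^3 - 280*w^2 - 1650*w + 4500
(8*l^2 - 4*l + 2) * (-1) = -8*l^2 + 4*l - 2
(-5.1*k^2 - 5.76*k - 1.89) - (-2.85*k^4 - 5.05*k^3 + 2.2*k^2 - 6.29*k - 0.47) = 2.85*k^4 + 5.05*k^3 - 7.3*k^2 + 0.53*k - 1.42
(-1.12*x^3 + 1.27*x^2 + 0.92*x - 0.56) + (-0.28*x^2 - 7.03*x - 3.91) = -1.12*x^3 + 0.99*x^2 - 6.11*x - 4.47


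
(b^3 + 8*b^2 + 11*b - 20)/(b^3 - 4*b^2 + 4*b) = (b^3 + 8*b^2 + 11*b - 20)/(b*(b^2 - 4*b + 4))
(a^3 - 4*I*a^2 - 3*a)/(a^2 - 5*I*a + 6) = a*(a^2 - 4*I*a - 3)/(a^2 - 5*I*a + 6)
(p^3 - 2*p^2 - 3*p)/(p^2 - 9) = p*(p + 1)/(p + 3)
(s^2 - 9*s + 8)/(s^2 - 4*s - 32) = (s - 1)/(s + 4)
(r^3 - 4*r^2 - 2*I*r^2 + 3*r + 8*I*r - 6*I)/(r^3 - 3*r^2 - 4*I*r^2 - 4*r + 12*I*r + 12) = (r - 1)/(r - 2*I)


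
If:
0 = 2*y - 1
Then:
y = 1/2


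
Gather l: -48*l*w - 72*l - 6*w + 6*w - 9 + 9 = l*(-48*w - 72)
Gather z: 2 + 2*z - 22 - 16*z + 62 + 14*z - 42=0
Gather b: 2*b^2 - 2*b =2*b^2 - 2*b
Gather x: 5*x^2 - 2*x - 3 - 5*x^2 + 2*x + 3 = 0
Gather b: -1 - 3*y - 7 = -3*y - 8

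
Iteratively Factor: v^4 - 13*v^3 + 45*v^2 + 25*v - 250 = (v - 5)*(v^3 - 8*v^2 + 5*v + 50) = (v - 5)^2*(v^2 - 3*v - 10) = (v - 5)^2*(v + 2)*(v - 5)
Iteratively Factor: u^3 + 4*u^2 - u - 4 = (u + 4)*(u^2 - 1) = (u + 1)*(u + 4)*(u - 1)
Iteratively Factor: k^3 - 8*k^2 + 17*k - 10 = (k - 2)*(k^2 - 6*k + 5) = (k - 2)*(k - 1)*(k - 5)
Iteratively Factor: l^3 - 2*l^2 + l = (l - 1)*(l^2 - l) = l*(l - 1)*(l - 1)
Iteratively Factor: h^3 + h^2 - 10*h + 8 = (h - 1)*(h^2 + 2*h - 8) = (h - 1)*(h + 4)*(h - 2)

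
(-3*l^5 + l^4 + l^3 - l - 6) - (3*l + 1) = -3*l^5 + l^4 + l^3 - 4*l - 7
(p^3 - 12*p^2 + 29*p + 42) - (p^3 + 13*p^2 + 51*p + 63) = -25*p^2 - 22*p - 21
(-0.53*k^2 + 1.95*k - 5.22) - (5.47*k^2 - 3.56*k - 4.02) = -6.0*k^2 + 5.51*k - 1.2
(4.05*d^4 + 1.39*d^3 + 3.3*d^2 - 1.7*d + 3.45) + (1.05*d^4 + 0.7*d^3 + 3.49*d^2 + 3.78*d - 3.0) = 5.1*d^4 + 2.09*d^3 + 6.79*d^2 + 2.08*d + 0.45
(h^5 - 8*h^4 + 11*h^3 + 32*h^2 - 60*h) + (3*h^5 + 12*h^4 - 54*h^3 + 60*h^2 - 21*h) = 4*h^5 + 4*h^4 - 43*h^3 + 92*h^2 - 81*h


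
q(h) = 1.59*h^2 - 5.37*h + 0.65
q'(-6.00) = -24.45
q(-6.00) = 90.11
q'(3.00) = 4.17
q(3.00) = -1.15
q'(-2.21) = -12.40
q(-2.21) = 20.28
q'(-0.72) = -7.66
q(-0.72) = 5.34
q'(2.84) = 3.66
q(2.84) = -1.78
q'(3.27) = 5.03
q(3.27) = 0.09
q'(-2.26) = -12.56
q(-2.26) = 20.91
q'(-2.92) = -14.66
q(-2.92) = 29.89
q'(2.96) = 4.04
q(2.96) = -1.31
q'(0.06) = -5.18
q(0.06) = 0.33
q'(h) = 3.18*h - 5.37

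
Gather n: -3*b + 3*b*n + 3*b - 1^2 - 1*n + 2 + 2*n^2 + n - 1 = 3*b*n + 2*n^2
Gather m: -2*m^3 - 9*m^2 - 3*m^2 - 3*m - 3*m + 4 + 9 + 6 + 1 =-2*m^3 - 12*m^2 - 6*m + 20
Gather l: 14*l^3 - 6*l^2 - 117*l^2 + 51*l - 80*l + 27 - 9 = 14*l^3 - 123*l^2 - 29*l + 18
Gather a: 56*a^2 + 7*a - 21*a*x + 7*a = 56*a^2 + a*(14 - 21*x)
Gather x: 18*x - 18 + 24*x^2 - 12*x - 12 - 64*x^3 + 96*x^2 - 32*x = -64*x^3 + 120*x^2 - 26*x - 30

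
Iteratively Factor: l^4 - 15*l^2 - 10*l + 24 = (l - 1)*(l^3 + l^2 - 14*l - 24) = (l - 1)*(l + 3)*(l^2 - 2*l - 8) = (l - 1)*(l + 2)*(l + 3)*(l - 4)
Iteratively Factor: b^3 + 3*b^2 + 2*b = (b)*(b^2 + 3*b + 2) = b*(b + 1)*(b + 2)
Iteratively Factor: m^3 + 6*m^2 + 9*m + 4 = (m + 1)*(m^2 + 5*m + 4) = (m + 1)*(m + 4)*(m + 1)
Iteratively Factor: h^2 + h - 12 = (h + 4)*(h - 3)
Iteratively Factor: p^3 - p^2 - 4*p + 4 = (p - 1)*(p^2 - 4) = (p - 2)*(p - 1)*(p + 2)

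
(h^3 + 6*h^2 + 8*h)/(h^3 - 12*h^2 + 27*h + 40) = h*(h^2 + 6*h + 8)/(h^3 - 12*h^2 + 27*h + 40)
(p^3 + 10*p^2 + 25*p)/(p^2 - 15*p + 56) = p*(p^2 + 10*p + 25)/(p^2 - 15*p + 56)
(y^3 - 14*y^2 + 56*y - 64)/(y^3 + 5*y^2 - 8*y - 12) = (y^2 - 12*y + 32)/(y^2 + 7*y + 6)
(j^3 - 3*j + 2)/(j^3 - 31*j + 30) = (j^2 + j - 2)/(j^2 + j - 30)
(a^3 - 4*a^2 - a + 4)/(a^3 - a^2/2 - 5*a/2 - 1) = 2*(a^2 - 5*a + 4)/(2*a^2 - 3*a - 2)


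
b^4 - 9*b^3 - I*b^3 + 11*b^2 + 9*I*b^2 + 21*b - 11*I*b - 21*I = (b - 7)*(b - 3)*(b + 1)*(b - I)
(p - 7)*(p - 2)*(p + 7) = p^3 - 2*p^2 - 49*p + 98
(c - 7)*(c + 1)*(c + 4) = c^3 - 2*c^2 - 31*c - 28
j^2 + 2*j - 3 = (j - 1)*(j + 3)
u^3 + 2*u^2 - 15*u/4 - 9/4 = (u - 3/2)*(u + 1/2)*(u + 3)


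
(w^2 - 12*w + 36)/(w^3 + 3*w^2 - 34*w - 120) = (w - 6)/(w^2 + 9*w + 20)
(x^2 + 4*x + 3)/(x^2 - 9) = (x + 1)/(x - 3)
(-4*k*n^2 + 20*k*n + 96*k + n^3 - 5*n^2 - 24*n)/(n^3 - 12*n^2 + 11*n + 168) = (-4*k + n)/(n - 7)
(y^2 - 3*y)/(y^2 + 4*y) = (y - 3)/(y + 4)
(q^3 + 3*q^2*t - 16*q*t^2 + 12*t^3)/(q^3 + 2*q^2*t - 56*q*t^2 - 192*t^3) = (q^2 - 3*q*t + 2*t^2)/(q^2 - 4*q*t - 32*t^2)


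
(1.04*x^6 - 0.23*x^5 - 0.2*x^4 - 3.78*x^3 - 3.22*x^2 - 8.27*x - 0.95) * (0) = 0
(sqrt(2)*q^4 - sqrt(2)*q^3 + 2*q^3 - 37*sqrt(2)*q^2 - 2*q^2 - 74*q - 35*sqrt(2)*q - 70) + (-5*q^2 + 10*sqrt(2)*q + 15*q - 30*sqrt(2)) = sqrt(2)*q^4 - sqrt(2)*q^3 + 2*q^3 - 37*sqrt(2)*q^2 - 7*q^2 - 59*q - 25*sqrt(2)*q - 70 - 30*sqrt(2)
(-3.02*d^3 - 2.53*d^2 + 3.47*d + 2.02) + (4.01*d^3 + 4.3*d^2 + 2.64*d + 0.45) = 0.99*d^3 + 1.77*d^2 + 6.11*d + 2.47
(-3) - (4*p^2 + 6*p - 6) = -4*p^2 - 6*p + 3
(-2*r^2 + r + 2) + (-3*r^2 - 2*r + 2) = -5*r^2 - r + 4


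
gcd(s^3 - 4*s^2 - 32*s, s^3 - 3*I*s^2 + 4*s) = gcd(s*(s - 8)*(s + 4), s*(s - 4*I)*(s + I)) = s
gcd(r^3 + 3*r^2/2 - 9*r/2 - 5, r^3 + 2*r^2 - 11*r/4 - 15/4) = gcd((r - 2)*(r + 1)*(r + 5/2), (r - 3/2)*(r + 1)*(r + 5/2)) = r^2 + 7*r/2 + 5/2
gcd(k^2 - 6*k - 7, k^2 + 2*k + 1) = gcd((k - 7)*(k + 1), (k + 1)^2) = k + 1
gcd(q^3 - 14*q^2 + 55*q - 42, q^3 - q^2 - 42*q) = q - 7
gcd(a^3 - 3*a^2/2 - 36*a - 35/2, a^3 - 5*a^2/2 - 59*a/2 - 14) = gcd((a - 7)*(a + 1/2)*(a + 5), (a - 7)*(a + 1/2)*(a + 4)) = a^2 - 13*a/2 - 7/2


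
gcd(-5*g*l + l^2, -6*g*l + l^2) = l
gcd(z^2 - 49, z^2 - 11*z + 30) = 1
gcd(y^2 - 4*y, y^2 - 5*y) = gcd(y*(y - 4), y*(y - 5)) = y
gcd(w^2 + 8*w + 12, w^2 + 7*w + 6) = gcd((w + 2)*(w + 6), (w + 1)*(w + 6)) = w + 6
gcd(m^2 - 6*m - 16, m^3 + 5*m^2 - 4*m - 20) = m + 2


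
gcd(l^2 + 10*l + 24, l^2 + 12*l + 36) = l + 6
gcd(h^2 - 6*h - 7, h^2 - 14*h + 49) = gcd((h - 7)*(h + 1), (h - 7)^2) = h - 7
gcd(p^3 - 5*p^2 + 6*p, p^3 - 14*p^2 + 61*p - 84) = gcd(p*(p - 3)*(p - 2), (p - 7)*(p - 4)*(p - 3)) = p - 3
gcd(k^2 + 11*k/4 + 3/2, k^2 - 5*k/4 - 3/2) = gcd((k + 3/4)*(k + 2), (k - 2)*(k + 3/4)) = k + 3/4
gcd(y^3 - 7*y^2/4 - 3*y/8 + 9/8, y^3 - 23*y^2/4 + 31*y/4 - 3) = y - 1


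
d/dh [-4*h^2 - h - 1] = -8*h - 1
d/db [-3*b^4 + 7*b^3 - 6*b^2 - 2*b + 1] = -12*b^3 + 21*b^2 - 12*b - 2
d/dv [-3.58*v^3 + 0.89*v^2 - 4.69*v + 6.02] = -10.74*v^2 + 1.78*v - 4.69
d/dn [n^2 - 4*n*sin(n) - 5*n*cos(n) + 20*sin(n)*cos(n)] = 5*n*sin(n) - 4*n*cos(n) + 2*n - 4*sin(n) - 5*cos(n) + 20*cos(2*n)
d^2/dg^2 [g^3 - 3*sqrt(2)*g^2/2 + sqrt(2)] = 6*g - 3*sqrt(2)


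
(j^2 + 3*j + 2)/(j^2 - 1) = (j + 2)/(j - 1)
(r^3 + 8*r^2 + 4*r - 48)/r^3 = 1 + 8/r + 4/r^2 - 48/r^3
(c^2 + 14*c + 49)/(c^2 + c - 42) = (c + 7)/(c - 6)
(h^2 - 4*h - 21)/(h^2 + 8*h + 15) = (h - 7)/(h + 5)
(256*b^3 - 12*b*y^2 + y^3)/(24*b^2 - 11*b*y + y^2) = (-32*b^2 - 4*b*y + y^2)/(-3*b + y)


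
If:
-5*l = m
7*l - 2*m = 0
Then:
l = 0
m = 0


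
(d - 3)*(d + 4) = d^2 + d - 12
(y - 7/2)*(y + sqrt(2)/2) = y^2 - 7*y/2 + sqrt(2)*y/2 - 7*sqrt(2)/4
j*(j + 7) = j^2 + 7*j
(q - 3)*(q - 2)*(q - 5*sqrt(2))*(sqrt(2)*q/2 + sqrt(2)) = sqrt(2)*q^4/2 - 5*q^3 - 3*sqrt(2)*q^3/2 - 2*sqrt(2)*q^2 + 15*q^2 + 6*sqrt(2)*q + 20*q - 60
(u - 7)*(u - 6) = u^2 - 13*u + 42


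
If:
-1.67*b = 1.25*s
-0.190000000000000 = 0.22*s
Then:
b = 0.65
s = -0.86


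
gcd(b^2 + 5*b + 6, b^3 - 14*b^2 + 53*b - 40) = 1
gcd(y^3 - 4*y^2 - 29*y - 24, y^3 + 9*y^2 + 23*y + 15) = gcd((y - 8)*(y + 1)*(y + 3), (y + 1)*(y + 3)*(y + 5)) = y^2 + 4*y + 3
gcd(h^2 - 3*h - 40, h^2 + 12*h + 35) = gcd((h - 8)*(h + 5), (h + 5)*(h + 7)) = h + 5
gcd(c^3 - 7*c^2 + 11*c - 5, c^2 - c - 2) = 1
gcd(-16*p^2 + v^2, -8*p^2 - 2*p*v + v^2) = 4*p - v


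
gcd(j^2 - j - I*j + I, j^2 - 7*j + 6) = j - 1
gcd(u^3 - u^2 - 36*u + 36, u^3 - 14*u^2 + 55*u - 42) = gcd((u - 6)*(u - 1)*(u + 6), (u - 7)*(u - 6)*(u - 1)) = u^2 - 7*u + 6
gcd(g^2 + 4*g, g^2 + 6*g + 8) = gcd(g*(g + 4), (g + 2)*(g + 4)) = g + 4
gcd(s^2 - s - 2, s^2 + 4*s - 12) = s - 2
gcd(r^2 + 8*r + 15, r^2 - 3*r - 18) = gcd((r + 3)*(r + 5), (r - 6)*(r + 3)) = r + 3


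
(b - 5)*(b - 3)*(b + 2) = b^3 - 6*b^2 - b + 30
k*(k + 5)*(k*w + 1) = k^3*w + 5*k^2*w + k^2 + 5*k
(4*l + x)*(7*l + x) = 28*l^2 + 11*l*x + x^2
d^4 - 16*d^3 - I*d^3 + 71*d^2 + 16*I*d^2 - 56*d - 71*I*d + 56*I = (d - 8)*(d - 7)*(d - 1)*(d - I)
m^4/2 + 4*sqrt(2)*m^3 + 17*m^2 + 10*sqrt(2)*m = m*(m/2 + sqrt(2)/2)*(m + 2*sqrt(2))*(m + 5*sqrt(2))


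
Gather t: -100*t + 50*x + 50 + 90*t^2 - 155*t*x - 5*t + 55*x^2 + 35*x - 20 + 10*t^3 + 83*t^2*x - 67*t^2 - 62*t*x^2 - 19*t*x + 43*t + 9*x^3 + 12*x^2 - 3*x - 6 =10*t^3 + t^2*(83*x + 23) + t*(-62*x^2 - 174*x - 62) + 9*x^3 + 67*x^2 + 82*x + 24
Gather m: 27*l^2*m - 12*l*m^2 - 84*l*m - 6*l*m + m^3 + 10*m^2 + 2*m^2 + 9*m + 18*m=m^3 + m^2*(12 - 12*l) + m*(27*l^2 - 90*l + 27)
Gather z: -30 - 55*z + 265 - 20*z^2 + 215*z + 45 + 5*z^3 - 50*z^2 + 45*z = 5*z^3 - 70*z^2 + 205*z + 280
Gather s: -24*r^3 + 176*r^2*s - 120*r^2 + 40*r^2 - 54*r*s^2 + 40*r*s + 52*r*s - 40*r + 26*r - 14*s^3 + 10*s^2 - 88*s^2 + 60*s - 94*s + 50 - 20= -24*r^3 - 80*r^2 - 14*r - 14*s^3 + s^2*(-54*r - 78) + s*(176*r^2 + 92*r - 34) + 30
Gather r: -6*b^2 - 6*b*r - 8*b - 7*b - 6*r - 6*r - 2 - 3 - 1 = -6*b^2 - 15*b + r*(-6*b - 12) - 6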